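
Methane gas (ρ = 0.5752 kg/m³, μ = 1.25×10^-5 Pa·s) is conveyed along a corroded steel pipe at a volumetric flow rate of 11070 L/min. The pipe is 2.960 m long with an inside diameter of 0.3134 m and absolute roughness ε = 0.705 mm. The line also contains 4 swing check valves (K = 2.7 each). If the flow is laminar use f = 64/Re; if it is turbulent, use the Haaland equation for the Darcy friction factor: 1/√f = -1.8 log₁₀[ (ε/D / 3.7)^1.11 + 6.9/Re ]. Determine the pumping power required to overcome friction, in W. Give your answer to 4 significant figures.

P ≈ 3.358 W

Q = 11070 L/min = 11070/60000 = 0.1845 m³/s.
Cross-sectional area A = πD²/4 = π(0.3134)²/4 = 0.07714 m²; mean velocity V = Q/A = 0.1845/0.07714 = 2.392 m/s.
Reynolds number Re = ρVD/μ = 0.5752 · 2.392 · 0.3134 / 1.25e-05 = 3.449e+04.
Re > 4000 → turbulent. Relative roughness ε/D = 0.000705/0.3134 = 0.00225. Haaland: 1/√f = -1.8 log₁₀[(0.00225/3.7)^1.11 + 6.9/3.449e+04] = -1.8 log₁₀[0.000269 + 0.0002] = 5.991, so f = 0.02786.
Total minor-loss coefficient ΣK = 4·2.7 = 10.8.
ΔP = [f·L/D + ΣK]·(ρV²/2) = [0.02786·2.96/0.3134 + 10.8]·(0.5752·2.392²/2) = [0.2631 + 10.8]·1.645 = 18.2 Pa.
Pumping power P = QΔP = 0.1845·18.2 = 3.3580 W = 3.358 W.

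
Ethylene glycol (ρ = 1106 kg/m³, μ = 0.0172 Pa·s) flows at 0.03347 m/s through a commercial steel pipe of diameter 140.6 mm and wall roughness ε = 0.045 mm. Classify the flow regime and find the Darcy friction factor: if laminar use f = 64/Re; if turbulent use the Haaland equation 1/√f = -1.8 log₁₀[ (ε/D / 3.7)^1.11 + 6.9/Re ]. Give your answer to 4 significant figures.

Re = ρVD/μ = 1106·0.03347·0.1406/0.0172 = 302.6.
Re < 2300 → laminar, so f = 64/Re = 0.2115 (roughness is irrelevant in laminar flow).

f ≈ 0.2115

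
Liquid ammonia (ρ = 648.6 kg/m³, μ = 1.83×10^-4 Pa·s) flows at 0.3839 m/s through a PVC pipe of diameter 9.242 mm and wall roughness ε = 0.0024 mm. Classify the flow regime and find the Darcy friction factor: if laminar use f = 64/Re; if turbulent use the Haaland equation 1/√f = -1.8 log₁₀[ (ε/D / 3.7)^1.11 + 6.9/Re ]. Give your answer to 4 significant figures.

f ≈ 0.02937

Re = ρVD/μ = 648.6·0.3839·0.009242/0.000183 = 1.258e+04.
Re > 4000 → turbulent. ε/D = 2.4e-06/0.009242 = 0.00026; Haaland: 1/√f = -1.8 log₁₀[2.45e-05 + 0.000549] = 5.835, so f = 0.02937.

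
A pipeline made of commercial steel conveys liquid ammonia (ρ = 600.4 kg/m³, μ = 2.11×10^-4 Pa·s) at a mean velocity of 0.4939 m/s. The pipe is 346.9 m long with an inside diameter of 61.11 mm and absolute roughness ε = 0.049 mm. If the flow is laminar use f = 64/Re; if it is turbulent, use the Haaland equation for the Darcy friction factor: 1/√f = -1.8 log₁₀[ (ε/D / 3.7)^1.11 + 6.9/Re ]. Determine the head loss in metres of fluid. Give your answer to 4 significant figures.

h_f ≈ 1.525 m

Reynolds number Re = ρVD/μ = 600.4 · 0.4939 · 0.06111 / 0.000211 = 8.588e+04.
Re > 4000 → turbulent. Relative roughness ε/D = 4.9e-05/0.06111 = 0.000802. Haaland: 1/√f = -1.8 log₁₀[(0.000802/3.7)^1.11 + 6.9/8.588e+04] = -1.8 log₁₀[8.57e-05 + 8.03e-05] = 6.804, so f = 0.0216.
Darcy-Weisbach: ΔP = f(L/D)(ρV²/2) = 0.0216·(346.9/0.06111)·(600.4·0.4939²/2) = 0.0216·5677·73.23 = 8980 Pa.
Head loss h_f = ΔP/(ρg) = 8980/(600.4·9.81) = 1.525 m.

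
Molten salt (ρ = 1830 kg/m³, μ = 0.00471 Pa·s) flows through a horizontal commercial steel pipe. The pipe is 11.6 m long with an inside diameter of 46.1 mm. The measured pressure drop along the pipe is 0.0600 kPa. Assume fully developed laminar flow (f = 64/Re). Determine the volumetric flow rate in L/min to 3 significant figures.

Q ≈ 7.30 L/min

For laminar flow, f = 64/Re with Re = ρVD/μ, so Darcy-Weisbach reduces to ΔP = 32μLV/D². Solving for V: V = ΔP·D²/(32μL) = 60·(0.0461)²/(32·0.00471·11.6) = 0.07293 m/s.
Check: Re = ρVD/μ = 1830·0.07293·0.0461/0.00471 = 1306 < 2300, so the laminar assumption holds.
Q = V·A = 0.07293·(π/4·0.0461²) = 0.0001217 m³/s = 7.30 L/min.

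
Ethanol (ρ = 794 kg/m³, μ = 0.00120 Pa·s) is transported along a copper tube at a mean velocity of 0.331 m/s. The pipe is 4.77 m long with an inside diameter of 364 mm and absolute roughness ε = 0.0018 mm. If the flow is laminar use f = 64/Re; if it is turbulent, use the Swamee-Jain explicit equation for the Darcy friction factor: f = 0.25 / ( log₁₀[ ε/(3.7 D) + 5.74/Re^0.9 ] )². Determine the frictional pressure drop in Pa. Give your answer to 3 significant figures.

Reynolds number Re = ρVD/μ = 794 · 0.331 · 0.364 / 0.0012 = 7.972e+04.
Re > 4000 → turbulent. Relative roughness ε/D = 1.8e-06/0.364 = 4.95e-06. Swamee-Jain: f = 0.25/(log₁₀[4.95e-06/3.7 + 5.74/7.972e+04^0.9])² = 0.25/(log₁₀[1.34e-06 + 0.000223])² = 0.25/(-3.65)² = 0.01877.
Darcy-Weisbach: ΔP = f(L/D)(ρV²/2) = 0.01877·(4.77/0.364)·(794·0.331²/2) = 0.01877·13.1·43.5 = 10.7 Pa.

ΔP ≈ 10.7 Pa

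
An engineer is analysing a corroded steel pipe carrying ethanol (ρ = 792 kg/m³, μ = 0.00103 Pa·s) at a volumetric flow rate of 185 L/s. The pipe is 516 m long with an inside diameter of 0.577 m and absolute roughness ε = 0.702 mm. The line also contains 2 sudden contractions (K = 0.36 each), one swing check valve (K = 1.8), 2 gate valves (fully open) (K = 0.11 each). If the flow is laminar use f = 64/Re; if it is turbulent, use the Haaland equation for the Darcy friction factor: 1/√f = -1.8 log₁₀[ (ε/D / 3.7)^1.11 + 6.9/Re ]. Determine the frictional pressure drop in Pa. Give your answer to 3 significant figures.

Q = 185 L/s = 185/1000 = 0.185 m³/s.
Cross-sectional area A = πD²/4 = π(0.577)²/4 = 0.2615 m²; mean velocity V = Q/A = 0.185/0.2615 = 0.7075 m/s.
Reynolds number Re = ρVD/μ = 792 · 0.7075 · 0.577 / 0.00103 = 3.139e+05.
Re > 4000 → turbulent. Relative roughness ε/D = 0.000702/0.577 = 0.00122. Haaland: 1/√f = -1.8 log₁₀[(0.00122/3.7)^1.11 + 6.9/3.139e+05] = -1.8 log₁₀[0.000136 + 2.2e-05] = 6.842, so f = 0.02136.
Total minor-loss coefficient ΣK = 2·0.36 + 1·1.8 + 2·0.11 = 2.74.
ΔP = [f·L/D + ΣK]·(ρV²/2) = [0.02136·516/0.577 + 2.74]·(792·0.7075²/2) = [19.1 + 2.74]·198.2 = 4330 Pa.

ΔP ≈ 4330 Pa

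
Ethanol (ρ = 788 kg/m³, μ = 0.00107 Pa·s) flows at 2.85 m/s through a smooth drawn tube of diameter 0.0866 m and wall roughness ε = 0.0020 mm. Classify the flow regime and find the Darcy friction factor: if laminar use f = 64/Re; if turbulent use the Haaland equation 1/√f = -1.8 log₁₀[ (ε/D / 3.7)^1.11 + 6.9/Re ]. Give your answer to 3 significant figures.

f ≈ 0.0159

Re = ρVD/μ = 788·2.85·0.0866/0.00107 = 1.818e+05.
Re > 4000 → turbulent. ε/D = 2e-06/0.0866 = 2.31e-05; Haaland: 1/√f = -1.8 log₁₀[1.67e-06 + 3.8e-05] = 7.924, so f = 0.01593.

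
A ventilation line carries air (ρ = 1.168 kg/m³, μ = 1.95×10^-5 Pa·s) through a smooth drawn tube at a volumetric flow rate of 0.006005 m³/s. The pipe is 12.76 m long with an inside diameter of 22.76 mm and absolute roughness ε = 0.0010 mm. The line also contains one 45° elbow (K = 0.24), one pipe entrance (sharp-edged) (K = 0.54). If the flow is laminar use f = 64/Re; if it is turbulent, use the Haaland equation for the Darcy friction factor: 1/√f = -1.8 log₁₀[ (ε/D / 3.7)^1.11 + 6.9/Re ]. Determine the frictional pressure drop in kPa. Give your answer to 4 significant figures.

Cross-sectional area A = πD²/4 = π(0.02276)²/4 = 0.0004069 m²; mean velocity V = Q/A = 0.006005/0.0004069 = 14.76 m/s.
Reynolds number Re = ρVD/μ = 1.168 · 14.76 · 0.02276 / 1.95e-05 = 2.012e+04.
Re > 4000 → turbulent. Relative roughness ε/D = 1e-06/0.02276 = 4.39e-05. Haaland: 1/√f = -1.8 log₁₀[(4.39e-05/3.7)^1.11 + 6.9/2.012e+04] = -1.8 log₁₀[3.41e-06 + 0.000343] = 6.229, so f = 0.02577.
Total minor-loss coefficient ΣK = 1·0.24 + 1·0.54 = 0.78.
ΔP = [f·L/D + ΣK]·(ρV²/2) = [0.02577·12.76/0.02276 + 0.78]·(1.168·14.76²/2) = [14.45 + 0.78]·127.2 = 1938 Pa.
ΔP = 1938 Pa = 1.938 kPa.

ΔP ≈ 1.938 kPa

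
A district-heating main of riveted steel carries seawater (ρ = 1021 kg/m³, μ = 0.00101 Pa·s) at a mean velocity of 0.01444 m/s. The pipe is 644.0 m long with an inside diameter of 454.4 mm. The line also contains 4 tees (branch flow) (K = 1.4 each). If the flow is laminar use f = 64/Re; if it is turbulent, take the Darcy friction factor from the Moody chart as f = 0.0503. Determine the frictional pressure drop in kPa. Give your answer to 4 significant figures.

Reynolds number Re = ρVD/μ = 1021 · 0.01444 · 0.4544 / 0.00101 = 6633.
Re > 4000 → turbulent; use the Moody-chart value f = 0.0503.
Total minor-loss coefficient ΣK = 4·1.4 = 5.6.
ΔP = [f·L/D + ΣK]·(ρV²/2) = [0.0503·644/0.4544 + 5.6]·(1021·0.01444²/2) = [71.29 + 5.6]·0.1064 = 8.184 Pa.
ΔP = 8.184 Pa = 0.008184 kPa.

ΔP ≈ 0.008184 kPa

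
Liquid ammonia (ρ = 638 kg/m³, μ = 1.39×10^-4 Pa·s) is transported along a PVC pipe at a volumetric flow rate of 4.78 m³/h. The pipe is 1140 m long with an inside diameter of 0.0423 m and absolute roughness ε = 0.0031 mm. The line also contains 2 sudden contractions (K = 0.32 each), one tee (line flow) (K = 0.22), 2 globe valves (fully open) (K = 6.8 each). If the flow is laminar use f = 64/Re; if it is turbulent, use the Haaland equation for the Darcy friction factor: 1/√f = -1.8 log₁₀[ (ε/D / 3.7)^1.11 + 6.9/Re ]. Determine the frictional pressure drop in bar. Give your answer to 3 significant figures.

Q = 4.78 m³/h = 4.78/3600 = 0.001328 m³/s.
Cross-sectional area A = πD²/4 = π(0.0423)²/4 = 0.001405 m²; mean velocity V = Q/A = 0.001328/0.001405 = 0.9448 m/s.
Reynolds number Re = ρVD/μ = 638 · 0.9448 · 0.0423 / 0.000139 = 1.834e+05.
Re > 4000 → turbulent. Relative roughness ε/D = 3.1e-06/0.0423 = 7.33e-05. Haaland: 1/√f = -1.8 log₁₀[(7.33e-05/3.7)^1.11 + 6.9/1.834e+05] = -1.8 log₁₀[6.02e-06 + 3.76e-05] = 7.848, so f = 0.01623.
Total minor-loss coefficient ΣK = 2·0.32 + 1·0.22 + 2·6.8 = 14.5.
ΔP = [f·L/D + ΣK]·(ρV²/2) = [0.01623·1140/0.0423 + 14.5]·(638·0.9448²/2) = [437.5 + 14.5]·284.8 = 1.287e+05 Pa.
ΔP = 1.287e+05 Pa = 1.29 bar.

ΔP ≈ 1.29 bar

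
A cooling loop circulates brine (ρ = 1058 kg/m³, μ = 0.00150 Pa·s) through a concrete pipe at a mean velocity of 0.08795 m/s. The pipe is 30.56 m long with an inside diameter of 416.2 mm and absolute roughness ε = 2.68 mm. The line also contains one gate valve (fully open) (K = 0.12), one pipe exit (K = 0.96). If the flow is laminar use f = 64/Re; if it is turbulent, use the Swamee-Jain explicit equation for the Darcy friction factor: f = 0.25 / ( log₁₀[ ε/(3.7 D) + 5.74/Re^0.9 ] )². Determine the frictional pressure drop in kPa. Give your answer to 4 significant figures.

ΔP ≈ 0.01529 kPa

Reynolds number Re = ρVD/μ = 1058 · 0.08795 · 0.4162 / 0.0015 = 2.582e+04.
Re > 4000 → turbulent. Relative roughness ε/D = 0.00268/0.4162 = 0.00644. Swamee-Jain: f = 0.25/(log₁₀[0.00644/3.7 + 5.74/2.582e+04^0.9])² = 0.25/(log₁₀[0.00174 + 0.000614])² = 0.25/(-2.628)² = 0.03619.
Total minor-loss coefficient ΣK = 1·0.12 + 1·0.96 = 1.08.
ΔP = [f·L/D + ΣK]·(ρV²/2) = [0.03619·30.56/0.4162 + 1.08]·(1058·0.08795²/2) = [2.658 + 1.08]·4.092 = 15.29 Pa.
ΔP = 15.29 Pa = 0.01529 kPa.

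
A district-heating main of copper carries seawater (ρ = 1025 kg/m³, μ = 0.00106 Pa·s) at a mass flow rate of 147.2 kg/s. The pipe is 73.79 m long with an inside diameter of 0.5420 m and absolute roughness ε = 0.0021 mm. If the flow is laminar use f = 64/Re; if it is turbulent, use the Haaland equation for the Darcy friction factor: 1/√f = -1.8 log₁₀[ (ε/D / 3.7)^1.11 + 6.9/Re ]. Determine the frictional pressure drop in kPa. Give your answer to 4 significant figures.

A = πD²/4 = π(0.542)²/4 = 0.2307 m²; mean velocity V = ṁ/(ρA) = 147.2/(1025 · 0.2307) = 0.6224 m/s.
Reynolds number Re = ρVD/μ = 1025 · 0.6224 · 0.542 / 0.00106 = 3.262e+05.
Re > 4000 → turbulent. Relative roughness ε/D = 2.1e-06/0.542 = 3.87e-06. Haaland: 1/√f = -1.8 log₁₀[(3.87e-06/3.7)^1.11 + 6.9/3.262e+05] = -1.8 log₁₀[2.3e-07 + 2.12e-05] = 8.406, so f = 0.01415.
Darcy-Weisbach: ΔP = f(L/D)(ρV²/2) = 0.01415·(73.79/0.542)·(1025·0.6224²/2) = 0.01415·136.1·198.6 = 382.6 Pa.
ΔP = 382.6 Pa = 0.3826 kPa.

ΔP ≈ 0.3826 kPa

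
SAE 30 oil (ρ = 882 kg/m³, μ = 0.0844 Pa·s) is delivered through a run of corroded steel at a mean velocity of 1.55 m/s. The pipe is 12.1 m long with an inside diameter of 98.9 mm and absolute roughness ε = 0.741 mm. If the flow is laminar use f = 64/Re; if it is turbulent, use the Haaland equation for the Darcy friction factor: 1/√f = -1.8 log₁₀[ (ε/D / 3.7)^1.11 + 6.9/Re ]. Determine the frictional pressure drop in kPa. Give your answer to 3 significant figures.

ΔP ≈ 5.18 kPa

Reynolds number Re = ρVD/μ = 882 · 1.55 · 0.0989 / 0.0844 = 1602.
Re < 2300 → laminar flow, so f = 64/Re = 64/1602 = 0.03995 (the turbulent correlation is not needed).
Darcy-Weisbach: ΔP = f(L/D)(ρV²/2) = 0.03995·(12.1/0.0989)·(882·1.55²/2) = 0.03995·122.3·1060 = 5179 Pa.
ΔP = 5179 Pa = 5.18 kPa.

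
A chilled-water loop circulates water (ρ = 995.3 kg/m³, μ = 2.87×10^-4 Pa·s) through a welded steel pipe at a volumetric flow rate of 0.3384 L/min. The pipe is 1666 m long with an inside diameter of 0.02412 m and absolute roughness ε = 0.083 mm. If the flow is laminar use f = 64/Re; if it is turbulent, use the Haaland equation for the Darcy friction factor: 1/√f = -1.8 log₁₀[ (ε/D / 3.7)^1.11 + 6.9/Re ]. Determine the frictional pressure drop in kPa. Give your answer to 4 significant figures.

Q = 0.3384 L/min = 0.3384/60000 = 5.64e-06 m³/s.
Cross-sectional area A = πD²/4 = π(0.02412)²/4 = 0.0004569 m²; mean velocity V = Q/A = 5.64e-06/0.0004569 = 0.01234 m/s.
Reynolds number Re = ρVD/μ = 995.3 · 0.01234 · 0.02412 / 0.000287 = 1032.
Re < 2300 → laminar flow, so f = 64/Re = 64/1032 = 0.06199 (the turbulent correlation is not needed).
Darcy-Weisbach: ΔP = f(L/D)(ρV²/2) = 0.06199·(1666/0.02412)·(995.3·0.01234²/2) = 0.06199·6.907e+04·0.07582 = 324.6 Pa.
ΔP = 324.6 Pa = 0.3246 kPa.

ΔP ≈ 0.3246 kPa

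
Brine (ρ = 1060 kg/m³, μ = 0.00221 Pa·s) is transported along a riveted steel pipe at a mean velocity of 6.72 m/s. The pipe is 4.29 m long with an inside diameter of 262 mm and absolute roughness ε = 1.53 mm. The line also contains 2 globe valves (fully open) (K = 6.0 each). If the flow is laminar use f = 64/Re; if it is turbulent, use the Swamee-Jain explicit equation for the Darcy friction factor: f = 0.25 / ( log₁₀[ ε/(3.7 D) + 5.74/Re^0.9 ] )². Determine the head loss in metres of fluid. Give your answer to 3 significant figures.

Reynolds number Re = ρVD/μ = 1060 · 6.72 · 0.262 / 0.00221 = 8.445e+05.
Re > 4000 → turbulent. Relative roughness ε/D = 0.00153/0.262 = 0.00584. Swamee-Jain: f = 0.25/(log₁₀[0.00584/3.7 + 5.74/8.445e+05^0.9])² = 0.25/(log₁₀[0.00158 + 2.66e-05])² = 0.25/(-2.795)² = 0.03201.
Total minor-loss coefficient ΣK = 2·6 = 12.
ΔP = [f·L/D + ΣK]·(ρV²/2) = [0.03201·4.29/0.262 + 12]·(1060·6.72²/2) = [0.5242 + 12]·2.393e+04 = 2.998e+05 Pa.
Head loss h_f = ΔP/(ρg) = 2.998e+05/(1060·9.81) = 28.8 m.

h_f ≈ 28.8 m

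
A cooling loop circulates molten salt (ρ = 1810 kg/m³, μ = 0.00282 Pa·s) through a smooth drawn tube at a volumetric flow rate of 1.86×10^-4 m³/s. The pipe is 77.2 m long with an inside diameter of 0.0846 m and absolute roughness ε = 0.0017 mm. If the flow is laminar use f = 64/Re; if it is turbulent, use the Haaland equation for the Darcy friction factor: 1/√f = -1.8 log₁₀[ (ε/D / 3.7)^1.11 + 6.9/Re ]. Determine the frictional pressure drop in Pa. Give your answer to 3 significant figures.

ΔP ≈ 32.2 Pa

Cross-sectional area A = πD²/4 = π(0.0846)²/4 = 0.005621 m²; mean velocity V = Q/A = 0.000186/0.005621 = 0.03309 m/s.
Reynolds number Re = ρVD/μ = 1810 · 0.03309 · 0.0846 / 0.00282 = 1797.
Re < 2300 → laminar flow, so f = 64/Re = 64/1797 = 0.03562 (the turbulent correlation is not needed).
Darcy-Weisbach: ΔP = f(L/D)(ρV²/2) = 0.03562·(77.2/0.0846)·(1810·0.03309²/2) = 0.03562·912.5·0.9909 = 32.21 Pa.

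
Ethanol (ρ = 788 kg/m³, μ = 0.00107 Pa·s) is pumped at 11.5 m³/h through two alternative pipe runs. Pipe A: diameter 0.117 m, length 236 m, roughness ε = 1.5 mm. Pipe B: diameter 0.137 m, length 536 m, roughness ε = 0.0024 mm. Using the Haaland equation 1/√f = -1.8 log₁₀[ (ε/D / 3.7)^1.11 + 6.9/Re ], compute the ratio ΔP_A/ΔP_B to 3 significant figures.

Pipe A: V = Q/A = 0.003194/0.01075 = 0.2971 m/s; Re = 2.56e+04; ε/D = 0.0128; Haaland → f = 0.04323; ΔP_A = f(L/D)(ρV²/2) = 3033 Pa.
Pipe B: V = Q/A = 0.003194/0.01474 = 0.2167 m/s; Re = 2.186e+04; ε/D = 1.75e-05; Haaland → f = 0.02521; ΔP_B = f(L/D)(ρV²/2) = 1825 Pa.
ΔP_A/ΔP_B = 3033/1825 = 1.66.

ΔP_A/ΔP_B ≈ 1.66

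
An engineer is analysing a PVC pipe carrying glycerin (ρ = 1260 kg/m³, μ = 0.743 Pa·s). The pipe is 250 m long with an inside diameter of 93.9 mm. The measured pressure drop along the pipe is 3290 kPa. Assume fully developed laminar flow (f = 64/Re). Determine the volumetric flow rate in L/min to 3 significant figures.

For laminar flow, f = 64/Re with Re = ρVD/μ, so Darcy-Weisbach reduces to ΔP = 32μLV/D². Solving for V: V = ΔP·D²/(32μL) = 3.29e+06·(0.0939)²/(32·0.743·250) = 4.88 m/s.
Check: Re = ρVD/μ = 1260·4.88·0.0939/0.743 = 777.1 < 2300, so the laminar assumption holds.
Q = V·A = 4.88·(π/4·0.0939²) = 0.0338 m³/s = 2030 L/min.

Q ≈ 2030 L/min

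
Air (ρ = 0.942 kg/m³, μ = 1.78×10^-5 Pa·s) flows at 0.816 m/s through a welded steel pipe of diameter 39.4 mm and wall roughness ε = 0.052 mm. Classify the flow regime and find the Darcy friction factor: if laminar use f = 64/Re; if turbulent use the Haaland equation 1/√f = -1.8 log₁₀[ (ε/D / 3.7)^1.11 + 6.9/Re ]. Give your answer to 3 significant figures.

f ≈ 0.0376

Re = ρVD/μ = 0.942·0.816·0.0394/1.78e-05 = 1701.
Re < 2300 → laminar, so f = 64/Re = 0.03762 (roughness is irrelevant in laminar flow).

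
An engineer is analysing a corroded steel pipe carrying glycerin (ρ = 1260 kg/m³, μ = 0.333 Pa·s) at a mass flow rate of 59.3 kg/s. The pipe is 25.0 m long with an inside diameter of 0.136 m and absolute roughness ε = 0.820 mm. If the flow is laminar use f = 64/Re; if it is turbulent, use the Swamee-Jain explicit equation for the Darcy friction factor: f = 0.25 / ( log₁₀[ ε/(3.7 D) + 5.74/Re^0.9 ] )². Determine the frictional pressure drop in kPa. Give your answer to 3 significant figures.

A = πD²/4 = π(0.136)²/4 = 0.01453 m²; mean velocity V = ṁ/(ρA) = 59.3/(1260 · 0.01453) = 3.24 m/s.
Reynolds number Re = ρVD/μ = 1260 · 3.24 · 0.136 / 0.333 = 1667.
Re < 2300 → laminar flow, so f = 64/Re = 64/1667 = 0.03839 (the turbulent correlation is not needed).
Darcy-Weisbach: ΔP = f(L/D)(ρV²/2) = 0.03839·(25/0.136)·(1260·3.24²/2) = 0.03839·183.8·6613 = 4.666e+04 Pa.
ΔP = 4.666e+04 Pa = 46.7 kPa.

ΔP ≈ 46.7 kPa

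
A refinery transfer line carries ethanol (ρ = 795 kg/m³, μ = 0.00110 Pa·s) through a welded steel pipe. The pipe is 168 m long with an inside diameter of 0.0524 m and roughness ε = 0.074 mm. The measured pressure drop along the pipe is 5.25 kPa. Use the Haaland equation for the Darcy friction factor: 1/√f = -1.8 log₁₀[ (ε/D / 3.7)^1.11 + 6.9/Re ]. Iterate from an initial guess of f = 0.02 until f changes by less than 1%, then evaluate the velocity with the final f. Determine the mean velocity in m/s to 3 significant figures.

V ≈ 0.368 m/s

Rearranging Darcy-Weisbach: V = √(2·ΔP·D/(f·L·ρ)). With ε/D = 7.4e-05/0.0524 = 0.00141, iterate starting from f = 0.02:
  f = 0.02 → V = √(2·5250·0.0524/(0.02·168·795)) = 0.4538 m/s; Re = ρVD/μ = 1.719e+04; f → 0.02922
  f = 0.02922 → V = 0.3755 m/s; Re = 1.422e+04; f → 0.03033
  f = 0.03033 → V = 0.3685 m/s; Re = 1.396e+04; f → 0.03045
Converged (Δf/f < 1%). With the final f = 0.03045: V = √(2·5250·0.0524/(0.03045·168·795)) = 0.3678 m/s.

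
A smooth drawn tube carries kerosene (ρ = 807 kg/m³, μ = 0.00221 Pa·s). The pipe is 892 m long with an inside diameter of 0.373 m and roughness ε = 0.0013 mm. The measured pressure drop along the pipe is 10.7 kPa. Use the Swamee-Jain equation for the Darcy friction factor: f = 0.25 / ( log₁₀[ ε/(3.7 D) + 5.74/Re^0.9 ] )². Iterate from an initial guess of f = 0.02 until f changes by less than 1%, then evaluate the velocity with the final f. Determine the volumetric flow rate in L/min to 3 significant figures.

Q ≈ 5200 L/min

Rearranging Darcy-Weisbach: V = √(2·ΔP·D/(f·L·ρ)). With ε/D = 1.3e-06/0.373 = 3.49e-06, iterate starting from f = 0.02:
  f = 0.02 → V = √(2·1.07e+04·0.373/(0.02·892·807)) = 0.7446 m/s; Re = ρVD/μ = 1.014e+05; f → 0.01783
  f = 0.01783 → V = 0.7886 m/s; Re = 1.074e+05; f → 0.01762
  f = 0.01762 → V = 0.7933 m/s; Re = 1.08e+05; f → 0.0176
Converged (Δf/f < 1%). With the final f = 0.0176: V = √(2·1.07e+04·0.373/(0.0176·892·807)) = 0.7938 m/s.
Q = V·A = 0.7938·(π/4·0.373²) = 0.08674 m³/s = 5200 L/min.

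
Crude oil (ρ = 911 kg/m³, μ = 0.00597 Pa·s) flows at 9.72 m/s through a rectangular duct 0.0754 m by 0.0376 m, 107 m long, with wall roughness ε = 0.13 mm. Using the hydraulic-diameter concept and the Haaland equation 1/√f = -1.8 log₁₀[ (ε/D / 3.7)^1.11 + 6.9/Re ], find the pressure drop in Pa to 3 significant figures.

Hydraulic diameter D_h = 4A/P = 4·(0.0754·0.0376)/(2·(0.0754+0.0376)) = 0.01134/0.226 = 0.05018 m.
Re = ρVD_h/μ = 911·9.72·0.05018/0.00597 = 7.443e+04.
ε/D_h = 0.00013/0.05018 = 0.00259; Haaland gives 1/√f = -1.8 log₁₀[0.000315+9.27e-05] = 6.102, so f = 0.02686.
ΔP = f(L/D_h)(ρV²/2) = 0.02686·107/0.05018·4.303e+04 = 2.465e+06 Pa.

ΔP ≈ 2.47×10^6 Pa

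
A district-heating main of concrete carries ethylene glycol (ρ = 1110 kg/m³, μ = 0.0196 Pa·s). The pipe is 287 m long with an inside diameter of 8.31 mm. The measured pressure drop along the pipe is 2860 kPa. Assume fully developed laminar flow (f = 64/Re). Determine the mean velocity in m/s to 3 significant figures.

For laminar flow, f = 64/Re with Re = ρVD/μ, so Darcy-Weisbach reduces to ΔP = 32μLV/D². Solving for V: V = ΔP·D²/(32μL) = 2.86e+06·(0.00831)²/(32·0.0196·287) = 1.097 m/s.
Check: Re = ρVD/μ = 1110·1.097·0.00831/0.0196 = 516.4 < 2300, so the laminar assumption holds.

V ≈ 1.10 m/s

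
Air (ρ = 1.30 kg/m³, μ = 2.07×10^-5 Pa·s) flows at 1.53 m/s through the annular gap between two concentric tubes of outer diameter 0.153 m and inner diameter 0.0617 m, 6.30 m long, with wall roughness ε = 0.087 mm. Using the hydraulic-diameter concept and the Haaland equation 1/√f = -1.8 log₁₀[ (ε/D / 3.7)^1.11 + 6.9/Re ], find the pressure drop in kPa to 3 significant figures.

ΔP ≈ 0.00348 kPa

Hydraulic diameter D_h = 4A/P = D_o - D_i = 0.153 - 0.0617 = 0.0913 m.
Re = ρVD_h/μ = 1.3·1.53·0.0913/2.07e-05 = 8773.
ε/D_h = 8.7e-05/0.0913 = 0.000953; Haaland gives 1/√f = -1.8 log₁₀[0.000104+0.000787] = 5.491, so f = 0.03317.
ΔP = f(L/D_h)(ρV²/2) = 0.03317·6.3/0.0913·1.522 = 3.482 Pa.
ΔP = 0.00348 kPa.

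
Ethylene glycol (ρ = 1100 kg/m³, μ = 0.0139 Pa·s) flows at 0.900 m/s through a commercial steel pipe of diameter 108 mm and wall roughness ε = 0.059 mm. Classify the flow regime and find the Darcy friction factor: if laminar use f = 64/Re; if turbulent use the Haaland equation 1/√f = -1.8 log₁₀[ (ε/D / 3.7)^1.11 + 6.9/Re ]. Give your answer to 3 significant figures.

f ≈ 0.0338

Re = ρVD/μ = 1100·0.9·0.108/0.0139 = 7692.
Re > 4000 → turbulent. ε/D = 5.9e-05/0.108 = 0.000546; Haaland: 1/√f = -1.8 log₁₀[5.6e-05 + 0.000897] = 5.438, so f = 0.03382.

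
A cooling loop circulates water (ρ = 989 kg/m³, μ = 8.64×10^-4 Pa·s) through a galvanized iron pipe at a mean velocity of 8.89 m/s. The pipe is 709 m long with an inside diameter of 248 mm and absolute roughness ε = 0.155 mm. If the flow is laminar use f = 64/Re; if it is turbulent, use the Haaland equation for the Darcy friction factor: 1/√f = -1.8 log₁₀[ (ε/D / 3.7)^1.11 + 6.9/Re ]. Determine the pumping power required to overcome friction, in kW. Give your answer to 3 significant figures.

Reynolds number Re = ρVD/μ = 989 · 8.89 · 0.248 / 0.000864 = 2.524e+06.
Re > 4000 → turbulent. Relative roughness ε/D = 0.000155/0.248 = 0.000625. Haaland: 1/√f = -1.8 log₁₀[(0.000625/3.7)^1.11 + 6.9/2.524e+06] = -1.8 log₁₀[6.5e-05 + 2.73e-06] = 7.505, so f = 0.01775.
Darcy-Weisbach: ΔP = f(L/D)(ρV²/2) = 0.01775·(709/0.248)·(989·8.89²/2) = 0.01775·2859·3.908e+04 = 1.984e+06 Pa.
Q = V·A = 8.89·0.04831 = 0.4294 m³/s.
Pumping power P = QΔP = 0.4294·1.984e+06 = 851900 W = 852 kW.

P ≈ 852 kW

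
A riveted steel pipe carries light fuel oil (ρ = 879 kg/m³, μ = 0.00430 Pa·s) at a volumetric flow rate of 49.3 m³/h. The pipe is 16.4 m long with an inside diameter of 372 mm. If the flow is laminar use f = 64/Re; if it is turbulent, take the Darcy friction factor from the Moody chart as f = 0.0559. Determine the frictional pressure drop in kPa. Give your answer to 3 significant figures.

ΔP ≈ 0.0172 kPa

Q = 49.3 m³/h = 49.3/3600 = 0.01369 m³/s.
Cross-sectional area A = πD²/4 = π(0.372)²/4 = 0.1087 m²; mean velocity V = Q/A = 0.01369/0.1087 = 0.126 m/s.
Reynolds number Re = ρVD/μ = 879 · 0.126 · 0.372 / 0.0043 = 9581.
Re > 4000 → turbulent; use the Moody-chart value f = 0.0559.
Darcy-Weisbach: ΔP = f(L/D)(ρV²/2) = 0.0559·(16.4/0.372)·(879·0.126²/2) = 0.0559·44.09·6.977 = 17.2 Pa.
ΔP = 17.2 Pa = 0.0172 kPa.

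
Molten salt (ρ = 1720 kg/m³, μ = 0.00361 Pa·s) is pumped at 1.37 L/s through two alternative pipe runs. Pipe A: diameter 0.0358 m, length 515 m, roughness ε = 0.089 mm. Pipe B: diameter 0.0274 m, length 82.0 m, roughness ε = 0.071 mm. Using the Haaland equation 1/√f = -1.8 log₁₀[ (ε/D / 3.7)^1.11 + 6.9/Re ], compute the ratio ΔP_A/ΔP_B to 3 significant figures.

ΔP_A/ΔP_B ≈ 1.69

Pipe A: V = Q/A = 0.00137/0.001007 = 1.361 m/s; Re = 2.322e+04; ε/D = 0.00249; Haaland → f = 0.02971; ΔP_A = f(L/D)(ρV²/2) = 6.808e+05 Pa.
Pipe B: V = Q/A = 0.00137/0.0005896 = 2.323 m/s; Re = 3.033e+04; ε/D = 0.00259; Haaland → f = 0.02894; ΔP_B = f(L/D)(ρV²/2) = 4.021e+05 Pa.
ΔP_A/ΔP_B = 6.808e+05/4.021e+05 = 1.69.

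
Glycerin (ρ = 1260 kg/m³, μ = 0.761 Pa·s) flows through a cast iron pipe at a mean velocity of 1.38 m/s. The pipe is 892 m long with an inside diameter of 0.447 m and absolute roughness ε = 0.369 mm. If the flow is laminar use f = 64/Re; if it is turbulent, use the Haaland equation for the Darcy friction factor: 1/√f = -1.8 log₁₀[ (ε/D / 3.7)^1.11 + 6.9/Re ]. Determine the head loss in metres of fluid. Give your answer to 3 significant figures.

h_f ≈ 12.1 m

Reynolds number Re = ρVD/μ = 1260 · 1.38 · 0.447 / 0.761 = 1021.
Re < 2300 → laminar flow, so f = 64/Re = 64/1021 = 0.06266 (the turbulent correlation is not needed).
Darcy-Weisbach: ΔP = f(L/D)(ρV²/2) = 0.06266·(892/0.447)·(1260·1.38²/2) = 0.06266·1996·1200 = 1.5e+05 Pa.
Head loss h_f = ΔP/(ρg) = 1.5e+05/(1260·9.81) = 12.1 m.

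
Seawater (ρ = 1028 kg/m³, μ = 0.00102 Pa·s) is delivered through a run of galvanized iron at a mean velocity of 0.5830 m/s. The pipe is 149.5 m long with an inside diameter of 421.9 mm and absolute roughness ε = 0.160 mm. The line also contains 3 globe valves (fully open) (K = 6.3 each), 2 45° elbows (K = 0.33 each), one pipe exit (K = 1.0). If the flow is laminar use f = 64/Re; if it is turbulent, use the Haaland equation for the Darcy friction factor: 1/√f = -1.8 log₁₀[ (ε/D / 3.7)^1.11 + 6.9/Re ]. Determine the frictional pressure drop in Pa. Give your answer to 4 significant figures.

Reynolds number Re = ρVD/μ = 1028 · 0.583 · 0.4219 / 0.00102 = 2.479e+05.
Re > 4000 → turbulent. Relative roughness ε/D = 0.00016/0.4219 = 0.000379. Haaland: 1/√f = -1.8 log₁₀[(0.000379/3.7)^1.11 + 6.9/2.479e+05] = -1.8 log₁₀[3.73e-05 + 2.78e-05] = 7.535, so f = 0.01761.
Total minor-loss coefficient ΣK = 3·6.3 + 2·0.33 + 1·1 = 20.6.
ΔP = [f·L/D + ΣK]·(ρV²/2) = [0.01761·149.5/0.4219 + 20.6]·(1028·0.583²/2) = [6.241 + 20.6]·174.7 = 4682 Pa.

ΔP ≈ 4682 Pa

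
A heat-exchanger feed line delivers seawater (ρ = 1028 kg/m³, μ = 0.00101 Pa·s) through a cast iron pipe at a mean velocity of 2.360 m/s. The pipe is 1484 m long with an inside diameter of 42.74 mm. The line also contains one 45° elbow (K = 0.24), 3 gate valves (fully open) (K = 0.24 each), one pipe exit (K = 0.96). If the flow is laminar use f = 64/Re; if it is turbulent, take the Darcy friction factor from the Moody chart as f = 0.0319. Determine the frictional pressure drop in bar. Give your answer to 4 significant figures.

Reynolds number Re = ρVD/μ = 1028 · 2.36 · 0.04274 / 0.00101 = 1.027e+05.
Re > 4000 → turbulent; use the Moody-chart value f = 0.0319.
Total minor-loss coefficient ΣK = 1·0.24 + 3·0.24 + 1·0.96 = 1.92.
ΔP = [f·L/D + ΣK]·(ρV²/2) = [0.0319·1484/0.04274 + 1.92]·(1028·2.36²/2) = [1108 + 1.92]·2863 = 3.176e+06 Pa.
ΔP = 3.176e+06 Pa = 31.76 bar.

ΔP ≈ 31.76 bar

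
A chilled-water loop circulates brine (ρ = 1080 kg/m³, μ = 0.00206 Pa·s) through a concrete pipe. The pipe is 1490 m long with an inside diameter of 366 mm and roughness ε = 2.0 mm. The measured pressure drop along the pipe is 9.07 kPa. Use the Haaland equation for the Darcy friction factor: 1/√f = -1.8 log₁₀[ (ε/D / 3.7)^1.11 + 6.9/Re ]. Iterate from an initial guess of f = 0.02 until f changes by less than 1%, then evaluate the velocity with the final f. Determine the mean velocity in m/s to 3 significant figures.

V ≈ 0.357 m/s

Rearranging Darcy-Weisbach: V = √(2·ΔP·D/(f·L·ρ)). With ε/D = 0.002/0.366 = 0.00546, iterate starting from f = 0.02:
  f = 0.02 → V = √(2·9070·0.366/(0.02·1490·1080)) = 0.4542 m/s; Re = ρVD/μ = 8.715e+04; f → 0.03218
  f = 0.03218 → V = 0.358 m/s; Re = 6.87e+04; f → 0.03242
Converged (Δf/f < 1%). With the final f = 0.03242: V = √(2·9070·0.366/(0.03242·1490·1080)) = 0.3567 m/s.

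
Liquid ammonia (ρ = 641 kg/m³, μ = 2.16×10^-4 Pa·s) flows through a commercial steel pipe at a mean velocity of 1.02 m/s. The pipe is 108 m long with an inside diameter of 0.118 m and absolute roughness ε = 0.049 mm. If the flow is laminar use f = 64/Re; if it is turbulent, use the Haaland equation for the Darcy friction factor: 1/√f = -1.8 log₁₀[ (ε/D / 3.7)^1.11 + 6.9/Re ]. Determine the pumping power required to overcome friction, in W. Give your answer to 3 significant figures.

P ≈ 59.1 W

Reynolds number Re = ρVD/μ = 641 · 1.02 · 0.118 / 0.000216 = 3.572e+05.
Re > 4000 → turbulent. Relative roughness ε/D = 4.9e-05/0.118 = 0.000415. Haaland: 1/√f = -1.8 log₁₀[(0.000415/3.7)^1.11 + 6.9/3.572e+05] = -1.8 log₁₀[4.13e-05 + 1.93e-05] = 7.592, so f = 0.01735.
Darcy-Weisbach: ΔP = f(L/D)(ρV²/2) = 0.01735·(108/0.118)·(641·1.02²/2) = 0.01735·915.3·333.4 = 5295 Pa.
Q = V·A = 1.02·0.01094 = 0.01115 m³/s.
Pumping power P = QΔP = 0.01115·5295 = 59.07 W = 59.1 W.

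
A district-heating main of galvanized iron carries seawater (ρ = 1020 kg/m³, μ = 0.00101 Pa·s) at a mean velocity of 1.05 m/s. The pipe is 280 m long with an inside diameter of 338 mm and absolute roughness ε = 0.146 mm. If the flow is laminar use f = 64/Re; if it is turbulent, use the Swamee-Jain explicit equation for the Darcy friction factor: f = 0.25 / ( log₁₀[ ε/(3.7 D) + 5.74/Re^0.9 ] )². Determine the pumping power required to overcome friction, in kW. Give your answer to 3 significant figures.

Reynolds number Re = ρVD/μ = 1020 · 1.05 · 0.338 / 0.00101 = 3.584e+05.
Re > 4000 → turbulent. Relative roughness ε/D = 0.000146/0.338 = 0.000432. Swamee-Jain: f = 0.25/(log₁₀[0.000432/3.7 + 5.74/3.584e+05^0.9])² = 0.25/(log₁₀[0.000117 + 5.75e-05])² = 0.25/(-3.759)² = 0.0177.
Darcy-Weisbach: ΔP = f(L/D)(ρV²/2) = 0.0177·(280/0.338)·(1020·1.05²/2) = 0.0177·828.4·562.3 = 8242 Pa.
Q = V·A = 1.05·0.08973 = 0.09421 m³/s.
Pumping power P = QΔP = 0.09421·8242 = 776.5 W = 0.777 kW.

P ≈ 0.777 kW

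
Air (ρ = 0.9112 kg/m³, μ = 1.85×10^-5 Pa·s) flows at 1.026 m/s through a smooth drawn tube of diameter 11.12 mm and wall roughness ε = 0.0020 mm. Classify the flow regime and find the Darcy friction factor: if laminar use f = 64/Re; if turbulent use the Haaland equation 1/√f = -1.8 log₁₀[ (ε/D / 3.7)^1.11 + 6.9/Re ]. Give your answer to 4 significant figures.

f ≈ 0.1139

Re = ρVD/μ = 0.9112·1.026·0.01112/1.85e-05 = 561.9.
Re < 2300 → laminar, so f = 64/Re = 0.1139 (roughness is irrelevant in laminar flow).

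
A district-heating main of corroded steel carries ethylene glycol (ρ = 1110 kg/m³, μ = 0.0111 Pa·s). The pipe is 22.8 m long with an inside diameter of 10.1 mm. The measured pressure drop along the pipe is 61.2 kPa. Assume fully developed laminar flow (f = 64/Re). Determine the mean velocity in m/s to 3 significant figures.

For laminar flow, f = 64/Re with Re = ρVD/μ, so Darcy-Weisbach reduces to ΔP = 32μLV/D². Solving for V: V = ΔP·D²/(32μL) = 6.12e+04·(0.0101)²/(32·0.0111·22.8) = 0.7709 m/s.
Check: Re = ρVD/μ = 1110·0.7709·0.0101/0.0111 = 778.6 < 2300, so the laminar assumption holds.

V ≈ 0.771 m/s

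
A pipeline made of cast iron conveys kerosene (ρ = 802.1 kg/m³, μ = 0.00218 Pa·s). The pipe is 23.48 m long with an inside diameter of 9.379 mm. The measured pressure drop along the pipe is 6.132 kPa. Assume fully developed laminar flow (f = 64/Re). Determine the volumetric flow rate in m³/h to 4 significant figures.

For laminar flow, f = 64/Re with Re = ρVD/μ, so Darcy-Weisbach reduces to ΔP = 32μLV/D². Solving for V: V = ΔP·D²/(32μL) = 6132·(0.009379)²/(32·0.00218·23.48) = 0.3293 m/s.
Check: Re = ρVD/μ = 802.1·0.3293·0.009379/0.00218 = 1136 < 2300, so the laminar assumption holds.
Q = V·A = 0.3293·(π/4·0.009379²) = 2.275e-05 m³/s = 0.08191 m³/h.

Q ≈ 0.08191 m³/h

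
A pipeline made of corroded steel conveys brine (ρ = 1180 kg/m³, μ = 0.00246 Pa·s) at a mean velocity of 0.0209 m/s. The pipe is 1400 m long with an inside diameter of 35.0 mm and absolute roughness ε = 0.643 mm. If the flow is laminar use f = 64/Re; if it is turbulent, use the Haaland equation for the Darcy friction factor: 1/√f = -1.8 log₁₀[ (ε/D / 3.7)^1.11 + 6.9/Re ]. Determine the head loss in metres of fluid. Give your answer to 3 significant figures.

h_f ≈ 0.162 m

Reynolds number Re = ρVD/μ = 1180 · 0.0209 · 0.035 / 0.00246 = 350.9.
Re < 2300 → laminar flow, so f = 64/Re = 64/350.9 = 0.1824 (the turbulent correlation is not needed).
Darcy-Weisbach: ΔP = f(L/D)(ρV²/2) = 0.1824·(1400/0.035)·(1180·0.0209²/2) = 0.1824·4e+04·0.2577 = 1880 Pa.
Head loss h_f = ΔP/(ρg) = 1880/(1180·9.81) = 0.162 m.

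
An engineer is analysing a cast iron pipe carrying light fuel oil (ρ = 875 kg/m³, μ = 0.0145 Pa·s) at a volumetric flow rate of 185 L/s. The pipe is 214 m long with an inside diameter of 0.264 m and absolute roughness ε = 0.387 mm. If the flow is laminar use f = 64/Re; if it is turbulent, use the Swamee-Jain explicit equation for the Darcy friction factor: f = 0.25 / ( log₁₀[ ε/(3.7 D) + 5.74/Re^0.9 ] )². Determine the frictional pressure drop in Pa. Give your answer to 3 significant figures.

ΔP ≈ 102000 Pa

Q = 185 L/s = 185/1000 = 0.185 m³/s.
Cross-sectional area A = πD²/4 = π(0.264)²/4 = 0.05474 m²; mean velocity V = Q/A = 0.185/0.05474 = 3.38 m/s.
Reynolds number Re = ρVD/μ = 875 · 3.38 · 0.264 / 0.0145 = 5.384e+04.
Re > 4000 → turbulent. Relative roughness ε/D = 0.000387/0.264 = 0.00147. Swamee-Jain: f = 0.25/(log₁₀[0.00147/3.7 + 5.74/5.384e+04^0.9])² = 0.25/(log₁₀[0.000396 + 0.000317])² = 0.25/(-3.147)² = 0.02525.
Darcy-Weisbach: ΔP = f(L/D)(ρV²/2) = 0.02525·(214/0.264)·(875·3.38²/2) = 0.02525·810.6·4997 = 1.023e+05 Pa.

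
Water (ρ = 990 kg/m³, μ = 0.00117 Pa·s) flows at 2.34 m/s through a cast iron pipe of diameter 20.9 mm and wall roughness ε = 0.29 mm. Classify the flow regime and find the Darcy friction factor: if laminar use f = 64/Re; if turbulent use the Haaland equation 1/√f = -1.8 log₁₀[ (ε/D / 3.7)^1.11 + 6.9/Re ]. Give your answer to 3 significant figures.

Re = ρVD/μ = 990·2.34·0.0209/0.00117 = 4.138e+04.
Re > 4000 → turbulent. ε/D = 0.00029/0.0209 = 0.0139; Haaland: 1/√f = -1.8 log₁₀[0.00203 + 0.000167] = 4.785, so f = 0.04367.

f ≈ 0.0437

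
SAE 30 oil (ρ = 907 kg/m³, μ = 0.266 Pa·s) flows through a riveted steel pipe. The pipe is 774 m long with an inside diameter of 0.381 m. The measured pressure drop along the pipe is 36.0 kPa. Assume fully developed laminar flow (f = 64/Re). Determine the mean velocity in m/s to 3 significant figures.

For laminar flow, f = 64/Re with Re = ρVD/μ, so Darcy-Weisbach reduces to ΔP = 32μLV/D². Solving for V: V = ΔP·D²/(32μL) = 3.6e+04·(0.381)²/(32·0.266·774) = 0.7932 m/s.
Check: Re = ρVD/μ = 907·0.7932·0.381/0.266 = 1030 < 2300, so the laminar assumption holds.

V ≈ 0.793 m/s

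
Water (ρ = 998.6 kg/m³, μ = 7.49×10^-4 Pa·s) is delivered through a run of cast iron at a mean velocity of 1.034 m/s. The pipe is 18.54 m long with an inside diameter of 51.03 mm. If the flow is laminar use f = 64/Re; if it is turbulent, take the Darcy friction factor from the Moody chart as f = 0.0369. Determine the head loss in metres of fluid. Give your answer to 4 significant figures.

Reynolds number Re = ρVD/μ = 998.6 · 1.034 · 0.05103 / 0.000749 = 7.035e+04.
Re > 4000 → turbulent; use the Moody-chart value f = 0.0369.
Darcy-Weisbach: ΔP = f(L/D)(ρV²/2) = 0.0369·(18.54/0.05103)·(998.6·1.034²/2) = 0.0369·363.3·533.8 = 7157 Pa.
Head loss h_f = ΔP/(ρg) = 7157/(998.6·9.81) = 0.7306 m.

h_f ≈ 0.7306 m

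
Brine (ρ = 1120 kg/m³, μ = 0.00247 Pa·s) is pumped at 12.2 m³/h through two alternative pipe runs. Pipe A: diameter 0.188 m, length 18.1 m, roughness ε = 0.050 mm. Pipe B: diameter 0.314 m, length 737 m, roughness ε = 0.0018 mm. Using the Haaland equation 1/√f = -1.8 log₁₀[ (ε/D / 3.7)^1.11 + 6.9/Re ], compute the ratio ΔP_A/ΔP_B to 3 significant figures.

Pipe A: V = Q/A = 0.003389/0.02776 = 0.1221 m/s; Re = 1.041e+04; ε/D = 0.000266; Haaland → f = 0.03086; ΔP_A = f(L/D)(ρV²/2) = 24.8 Pa.
Pipe B: V = Q/A = 0.003389/0.07744 = 0.04376 m/s; Re = 6231; ε/D = 5.73e-06; Haaland → f = 0.03533; ΔP_B = f(L/D)(ρV²/2) = 88.94 Pa.
ΔP_A/ΔP_B = 24.8/88.94 = 0.279.

ΔP_A/ΔP_B ≈ 0.279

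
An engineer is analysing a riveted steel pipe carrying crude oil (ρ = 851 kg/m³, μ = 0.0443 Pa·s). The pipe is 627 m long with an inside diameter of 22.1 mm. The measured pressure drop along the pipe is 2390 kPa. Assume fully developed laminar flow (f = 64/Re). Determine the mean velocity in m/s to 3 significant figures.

For laminar flow, f = 64/Re with Re = ρVD/μ, so Darcy-Weisbach reduces to ΔP = 32μLV/D². Solving for V: V = ΔP·D²/(32μL) = 2.39e+06·(0.0221)²/(32·0.0443·627) = 1.313 m/s.
Check: Re = ρVD/μ = 851·1.313·0.0221/0.0443 = 557.5 < 2300, so the laminar assumption holds.

V ≈ 1.31 m/s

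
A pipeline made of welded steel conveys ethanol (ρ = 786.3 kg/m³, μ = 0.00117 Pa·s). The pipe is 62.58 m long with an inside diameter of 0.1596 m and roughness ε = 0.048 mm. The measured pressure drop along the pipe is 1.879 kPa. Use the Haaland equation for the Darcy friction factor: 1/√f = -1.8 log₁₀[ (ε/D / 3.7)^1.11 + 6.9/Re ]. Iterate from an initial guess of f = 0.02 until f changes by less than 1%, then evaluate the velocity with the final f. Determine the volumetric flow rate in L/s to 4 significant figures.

Rearranging Darcy-Weisbach: V = √(2·ΔP·D/(f·L·ρ)). With ε/D = 4.8e-05/0.1596 = 0.000301, iterate starting from f = 0.02:
  f = 0.02 → V = √(2·1879·0.1596/(0.02·62.58·786.3)) = 0.7807 m/s; Re = ρVD/μ = 8.373e+04; f → 0.01974
  f = 0.01974 → V = 0.7857 m/s; Re = 8.427e+04; f → 0.01972
Converged (Δf/f < 1%). With the final f = 0.01972: V = √(2·1879·0.1596/(0.01972·62.58·786.3)) = 0.7861 m/s.
Q = V·A = 0.7861·(π/4·0.1596²) = 0.01573 m³/s = 15.73 L/s.

Q ≈ 15.73 L/s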